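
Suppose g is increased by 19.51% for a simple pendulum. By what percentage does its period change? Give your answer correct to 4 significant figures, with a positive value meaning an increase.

-8.526%

T ∝ 1/√g, so T'/T = 1/√(1.1951) = 0.91474.
Percentage change in T = (0.91474 − 1) × 100% = -8.526%.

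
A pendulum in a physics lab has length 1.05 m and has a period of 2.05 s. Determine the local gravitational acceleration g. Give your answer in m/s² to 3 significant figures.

From T = 2π√(L/g), g = 4π²L/T² = 4π² × 1.05/2.050² = 9.86 m/s².

9.86 m/s²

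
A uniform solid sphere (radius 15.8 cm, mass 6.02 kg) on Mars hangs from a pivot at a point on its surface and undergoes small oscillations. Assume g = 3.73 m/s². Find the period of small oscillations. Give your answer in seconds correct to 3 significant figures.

I_cm = (2/5)mr² = 0.06011 kg·m². The pivot is at distance d = 0.158 m from the centre of mass.
By the parallel-axis theorem, I = I_cm + md² = 0.06011 + 0.1503 = 0.2104 kg·m².
T = 2π√(I/(mgd)) = 2π√(0.2104/(6.02 × 3.73 × 0.158)) = 1.53 s.

1.53 s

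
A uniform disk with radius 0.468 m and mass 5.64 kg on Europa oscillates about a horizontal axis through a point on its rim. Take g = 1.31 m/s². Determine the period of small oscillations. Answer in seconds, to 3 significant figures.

I_cm = ½mr² = 0.6176 kg·m². The pivot is at distance d = 0.468 m from the centre of mass.
By the parallel-axis theorem, I = I_cm + md² = 0.6176 + 1.235 = 1.853 kg·m².
T = 2π√(I/(mgd)) = 2π√(1.853/(5.64 × 1.31 × 0.468)) = 4.60 s.

4.60 s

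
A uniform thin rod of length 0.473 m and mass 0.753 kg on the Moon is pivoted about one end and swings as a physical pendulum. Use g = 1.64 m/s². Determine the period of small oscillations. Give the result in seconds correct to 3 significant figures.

2.76 s

For a physical pendulum T = 2π√(I/(mgd)), with d = 0.2365 m from pivot to centre of mass.
I_cm = mL²/12 = 0.753 × 0.473²/12 = 0.01404 kg·m²; I = I_cm + md² = 0.01404 + 0.753 × 0.2365² = 0.05616 kg·m².
T = 2π√(0.05616/(0.753 × 1.64 × 0.2365)) = 2.76 s.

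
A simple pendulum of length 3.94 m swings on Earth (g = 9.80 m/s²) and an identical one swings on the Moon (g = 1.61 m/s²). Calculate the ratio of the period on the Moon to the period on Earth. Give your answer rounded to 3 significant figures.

T ∝ 1/√g, so T₂/T₁ = √(g₁/g₂) = √(9.80/1.61) = 2.47.

2.47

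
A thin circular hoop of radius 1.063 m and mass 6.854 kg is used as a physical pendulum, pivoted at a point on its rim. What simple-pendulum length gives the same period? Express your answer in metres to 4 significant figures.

2.126 m

The equivalent simple-pendulum length is L_eq = I/(md), where I is about the pivot and d = 1.0630 m.
I_cm = mR² = 7.7448 kg·m², so I = I_cm + md² = 7.7448 + 7.7448 = 15.490 kg·m².
L_eq = 15.490/(6.854 × 1.0630) = 2.126 m.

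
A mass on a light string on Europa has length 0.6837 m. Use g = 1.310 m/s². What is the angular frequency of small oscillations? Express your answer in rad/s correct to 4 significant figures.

ω = √(g/L) = √(1.310/0.6837) = 1.384 rad/s.

1.384 rad/s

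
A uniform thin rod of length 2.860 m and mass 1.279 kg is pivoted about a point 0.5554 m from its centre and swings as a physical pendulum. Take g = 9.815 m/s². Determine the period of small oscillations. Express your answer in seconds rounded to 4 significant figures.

For a physical pendulum T = 2π√(I/(mgd)), with d = 0.55540 m from pivot to centre of mass.
I_cm = mL²/12 = 1.279 × 2.860²/12 = 0.87181 kg·m²; I = I_cm + md² = 0.87181 + 1.279 × 0.55540² = 1.2663 kg·m².
T = 2π√(1.2663/(1.279 × 9.815 × 0.55540)) = 2.678 s.

2.678 s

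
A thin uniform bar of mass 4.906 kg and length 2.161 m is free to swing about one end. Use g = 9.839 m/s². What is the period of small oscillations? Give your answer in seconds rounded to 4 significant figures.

For a physical pendulum T = 2π√(I/(mgd)), with d = 1.0805 m from pivot to centre of mass.
I_cm = mL²/12 = 4.906 × 2.161²/12 = 1.9092 kg·m²; I = I_cm + md² = 1.9092 + 4.906 × 1.0805² = 7.6369 kg·m².
T = 2π√(7.6369/(4.906 × 9.839 × 1.0805)) = 2.404 s.

2.404 s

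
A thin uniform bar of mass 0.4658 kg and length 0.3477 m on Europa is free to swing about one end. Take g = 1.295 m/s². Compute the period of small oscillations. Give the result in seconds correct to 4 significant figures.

For a physical pendulum T = 2π√(I/(mgd)), with d = 0.17385 m from pivot to centre of mass.
I_cm = mL²/12 = 0.4658 × 0.3477²/12 = 0.0046928 kg·m²; I = I_cm + md² = 0.0046928 + 0.4658 × 0.17385² = 0.018771 kg·m².
T = 2π√(0.018771/(0.4658 × 1.295 × 0.17385)) = 2.658 s.

2.658 s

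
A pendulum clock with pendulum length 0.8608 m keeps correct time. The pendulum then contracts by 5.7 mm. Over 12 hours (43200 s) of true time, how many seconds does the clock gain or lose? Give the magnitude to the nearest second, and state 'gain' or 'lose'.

gain 144 s

T ∝ √L, so T'/T = √(0.85510/0.8608) = 0.996684.
In 43200 s of true time the clock registers 43200/0.996684 = 43343.7 s, so it gains 144 s.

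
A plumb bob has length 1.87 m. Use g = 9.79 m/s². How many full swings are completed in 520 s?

189

T = 2π√(L/g) = 2π√(1.87/9.79) = 2.746 s.
Number of complete oscillations = ⌊520/2.746⌋ = ⌊189.4⌋ = 189.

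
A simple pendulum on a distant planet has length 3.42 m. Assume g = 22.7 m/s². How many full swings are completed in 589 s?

T = 2π√(L/g) = 2π√(3.42/22.7) = 2.439 s.
Number of complete oscillations = ⌊589/2.439⌋ = ⌊241.5⌋ = 241.

241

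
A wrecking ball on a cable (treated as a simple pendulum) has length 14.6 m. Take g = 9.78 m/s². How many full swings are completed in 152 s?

T = 2π√(L/g) = 2π√(14.6/9.78) = 7.677 s.
Number of complete oscillations = ⌊152/7.677⌋ = ⌊19.80⌋ = 19.

19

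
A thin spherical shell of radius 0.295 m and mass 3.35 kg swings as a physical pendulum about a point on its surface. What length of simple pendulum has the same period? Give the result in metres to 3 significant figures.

0.492 m

The equivalent simple-pendulum length is L_eq = I/(md), where I is about the pivot and d = 0.2950 m.
I_cm = (2/3)mR² = 0.1944 kg·m², so I = I_cm + md² = 0.1944 + 0.2915 = 0.4859 kg·m².
L_eq = 0.4859/(3.35 × 0.2950) = 0.492 m.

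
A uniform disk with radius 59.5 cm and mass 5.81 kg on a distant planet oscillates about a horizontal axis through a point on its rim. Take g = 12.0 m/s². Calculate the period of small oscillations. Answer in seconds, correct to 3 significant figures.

I_cm = ½mr² = 1.028 kg·m². The pivot is at distance d = 0.595 m from the centre of mass.
By the parallel-axis theorem, I = I_cm + md² = 1.028 + 2.057 = 3.085 kg·m².
T = 2π√(I/(mgd)) = 2π√(3.085/(5.81 × 12.0 × 0.595)) = 1.71 s.

1.71 s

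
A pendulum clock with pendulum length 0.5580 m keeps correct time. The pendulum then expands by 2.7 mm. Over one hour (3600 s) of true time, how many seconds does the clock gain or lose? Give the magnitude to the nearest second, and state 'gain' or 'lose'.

lose 9 s

T ∝ √L, so T'/T = √(0.56070/0.5580) = 1.00242.
In 3600 s of true time the clock registers 3600/1.00242 = 3591.3 s, so it loses 9 s.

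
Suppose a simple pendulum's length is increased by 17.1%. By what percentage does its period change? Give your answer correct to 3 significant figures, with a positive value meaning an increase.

8.21%

T ∝ √L, so T'/T = √(1.171) = 1.082.
Percentage change in T = (1.082 − 1) × 100% = 8.21%.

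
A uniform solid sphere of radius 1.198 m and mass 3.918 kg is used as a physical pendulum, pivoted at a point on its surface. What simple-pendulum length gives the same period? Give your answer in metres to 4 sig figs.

The equivalent simple-pendulum length is L_eq = I/(md), where I is about the pivot and d = 1.1980 m.
I_cm = (2/5)mR² = 2.2493 kg·m², so I = I_cm + md² = 2.2493 + 5.6231 = 7.8724 kg·m².
L_eq = 7.8724/(3.918 × 1.1980) = 1.677 m.

1.677 m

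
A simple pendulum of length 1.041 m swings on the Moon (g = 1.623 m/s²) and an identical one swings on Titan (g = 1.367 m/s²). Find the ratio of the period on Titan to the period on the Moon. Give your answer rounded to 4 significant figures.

T ∝ 1/√g, so T₂/T₁ = √(g₁/g₂) = √(1.623/1.367) = 1.090.

1.090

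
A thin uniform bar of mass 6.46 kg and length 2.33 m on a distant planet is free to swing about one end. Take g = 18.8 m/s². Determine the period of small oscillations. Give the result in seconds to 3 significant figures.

For a physical pendulum T = 2π√(I/(mgd)), with d = 1.165 m from pivot to centre of mass.
I_cm = mL²/12 = 6.46 × 2.33²/12 = 2.923 kg·m²; I = I_cm + md² = 2.923 + 6.46 × 1.165² = 11.69 kg·m².
T = 2π√(11.69/(6.46 × 18.8 × 1.165)) = 1.81 s.

1.81 s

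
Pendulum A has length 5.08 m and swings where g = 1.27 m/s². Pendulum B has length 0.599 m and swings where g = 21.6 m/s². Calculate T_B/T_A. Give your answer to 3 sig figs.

0.0833

T = 2π√(L/g), so T_B/T_A = √((L_B/g_B)/(L_A/g_A)) = √((0.599/21.6)/(5.08/1.27)) = 0.0833.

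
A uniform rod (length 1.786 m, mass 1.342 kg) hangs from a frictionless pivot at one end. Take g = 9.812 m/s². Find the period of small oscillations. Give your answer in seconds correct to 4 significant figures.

2.189 s

For a physical pendulum T = 2π√(I/(mgd)), with d = 0.89300 m from pivot to centre of mass.
I_cm = mL²/12 = 1.342 × 1.786²/12 = 0.35673 kg·m²; I = I_cm + md² = 0.35673 + 1.342 × 0.89300² = 1.4269 kg·m².
T = 2π√(1.4269/(1.342 × 9.812 × 0.89300)) = 2.189 s.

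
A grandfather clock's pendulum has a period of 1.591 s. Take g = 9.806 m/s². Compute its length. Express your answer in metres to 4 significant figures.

0.6287 m

From T = 2π√(L/g), L = gT²/(4π²) = 9.806 × 1.5910²/(4π²) = 0.6287 m.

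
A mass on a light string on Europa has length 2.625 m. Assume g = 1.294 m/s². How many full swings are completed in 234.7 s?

T = 2π√(L/g) = 2π√(2.625/1.294) = 8.9491 s.
Number of complete oscillations = ⌊234.7/8.9491⌋ = ⌊26.226⌋ = 26.

26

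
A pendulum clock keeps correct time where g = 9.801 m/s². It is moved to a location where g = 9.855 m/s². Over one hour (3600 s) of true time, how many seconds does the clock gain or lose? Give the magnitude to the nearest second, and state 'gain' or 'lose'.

The clock's period scales as T ∝ 1/√g, so T'/T = √(9.801/9.855) = 0.997257.
In 3600 s of true time the clock registers 3600/0.997257 = 3609.9 s, so it gains 10 s.

gain 10 s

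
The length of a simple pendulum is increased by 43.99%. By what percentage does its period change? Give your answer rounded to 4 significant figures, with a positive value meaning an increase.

T ∝ √L, so T'/T = √(1.4399) = 1.2000.
Percentage change in T = (1.2000 − 1) × 100% = 20.00%.

20.00%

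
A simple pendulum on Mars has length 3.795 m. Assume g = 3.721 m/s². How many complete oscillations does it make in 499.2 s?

T = 2π√(L/g) = 2π√(3.795/3.721) = 6.3454 s.
Number of complete oscillations = ⌊499.2/6.3454⌋ = ⌊78.672⌋ = 78.

78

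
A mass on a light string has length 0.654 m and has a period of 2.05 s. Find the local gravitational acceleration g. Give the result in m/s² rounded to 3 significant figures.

From T = 2π√(L/g), g = 4π²L/T² = 4π² × 0.654/2.050² = 6.14 m/s².

6.14 m/s²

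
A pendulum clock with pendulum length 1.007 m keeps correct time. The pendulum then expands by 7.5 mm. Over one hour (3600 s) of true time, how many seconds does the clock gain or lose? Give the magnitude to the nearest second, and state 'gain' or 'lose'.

lose 13 s

T ∝ √L, so T'/T = √(1.01450/1.007) = 1.00372.
In 3600 s of true time the clock registers 3600/1.00372 = 3586.7 s, so it loses 13 s.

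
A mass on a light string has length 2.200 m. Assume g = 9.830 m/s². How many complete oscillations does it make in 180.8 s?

T = 2π√(L/g) = 2π√(2.200/9.830) = 2.9724 s.
Number of complete oscillations = ⌊180.8/2.9724⌋ = ⌊60.825⌋ = 60.

60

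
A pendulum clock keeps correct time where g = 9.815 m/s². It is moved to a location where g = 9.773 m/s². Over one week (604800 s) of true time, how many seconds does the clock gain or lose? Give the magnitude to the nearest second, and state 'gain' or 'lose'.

lose 1295 s

The clock's period scales as T ∝ 1/√g, so T'/T = √(9.815/9.773) = 1.00215.
In 604800 s of true time the clock registers 604800/1.00215 = 603504.6 s, so it loses 1295 s.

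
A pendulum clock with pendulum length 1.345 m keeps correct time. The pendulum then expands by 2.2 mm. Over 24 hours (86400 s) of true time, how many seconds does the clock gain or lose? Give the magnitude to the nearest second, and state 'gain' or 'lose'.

T ∝ √L, so T'/T = √(1.34720/1.345) = 1.00082.
In 86400 s of true time the clock registers 86400/1.00082 = 86329.4 s, so it loses 71 s.

lose 71 s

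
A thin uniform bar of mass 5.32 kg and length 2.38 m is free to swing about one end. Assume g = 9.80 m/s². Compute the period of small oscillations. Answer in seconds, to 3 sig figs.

For a physical pendulum T = 2π√(I/(mgd)), with d = 1.190 m from pivot to centre of mass.
I_cm = mL²/12 = 5.32 × 2.38²/12 = 2.511 kg·m²; I = I_cm + md² = 2.511 + 5.32 × 1.190² = 10.04 kg·m².
T = 2π√(10.04/(5.32 × 9.80 × 1.190)) = 2.53 s.

2.53 s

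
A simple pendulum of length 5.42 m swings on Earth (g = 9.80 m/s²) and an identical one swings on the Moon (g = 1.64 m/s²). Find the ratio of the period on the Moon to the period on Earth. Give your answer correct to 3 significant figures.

T ∝ 1/√g, so T₂/T₁ = √(g₁/g₂) = √(9.80/1.64) = 2.44.

2.44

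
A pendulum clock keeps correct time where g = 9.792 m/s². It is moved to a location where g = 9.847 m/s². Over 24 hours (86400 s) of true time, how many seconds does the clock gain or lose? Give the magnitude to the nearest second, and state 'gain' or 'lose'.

gain 242 s

The clock's period scales as T ∝ 1/√g, so T'/T = √(9.792/9.847) = 0.997203.
In 86400 s of true time the clock registers 86400/0.997203 = 86642.3 s, so it gains 242 s.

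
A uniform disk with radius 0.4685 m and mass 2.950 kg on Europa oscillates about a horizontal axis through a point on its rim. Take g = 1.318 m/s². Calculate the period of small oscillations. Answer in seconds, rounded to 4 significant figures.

4.588 s

I_cm = ½mr² = 0.32375 kg·m². The pivot is at distance d = 0.4685 m from the centre of mass.
By the parallel-axis theorem, I = I_cm + md² = 0.32375 + 0.64750 = 0.97125 kg·m².
T = 2π√(I/(mgd)) = 2π√(0.97125/(2.950 × 1.318 × 0.4685)) = 4.588 s.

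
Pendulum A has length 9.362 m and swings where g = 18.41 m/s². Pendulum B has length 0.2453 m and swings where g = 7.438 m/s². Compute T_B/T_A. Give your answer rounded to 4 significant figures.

T = 2π√(L/g), so T_B/T_A = √((L_B/g_B)/(L_A/g_A)) = √((0.2453/7.438)/(9.362/18.41)) = 0.2547.

0.2547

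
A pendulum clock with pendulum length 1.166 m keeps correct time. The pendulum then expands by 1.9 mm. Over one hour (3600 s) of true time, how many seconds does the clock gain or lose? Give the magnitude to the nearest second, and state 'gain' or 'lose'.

T ∝ √L, so T'/T = √(1.16790/1.166) = 1.00081.
In 3600 s of true time the clock registers 3600/1.00081 = 3597.1 s, so it loses 3 s.

lose 3 s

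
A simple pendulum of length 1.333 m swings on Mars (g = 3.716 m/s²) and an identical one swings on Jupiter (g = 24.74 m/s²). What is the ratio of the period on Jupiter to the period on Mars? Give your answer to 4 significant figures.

T ∝ 1/√g, so T₂/T₁ = √(g₁/g₂) = √(3.716/24.74) = 0.3876.

0.3876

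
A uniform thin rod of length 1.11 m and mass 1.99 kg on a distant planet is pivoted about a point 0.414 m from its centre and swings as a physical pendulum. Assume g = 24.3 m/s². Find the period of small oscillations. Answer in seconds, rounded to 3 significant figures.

For a physical pendulum T = 2π√(I/(mgd)), with d = 0.4140 m from pivot to centre of mass.
I_cm = mL²/12 = 1.99 × 1.11²/12 = 0.2043 kg·m²; I = I_cm + md² = 0.2043 + 1.99 × 0.4140² = 0.5454 kg·m².
T = 2π√(0.5454/(1.99 × 24.3 × 0.4140)) = 1.04 s.

1.04 s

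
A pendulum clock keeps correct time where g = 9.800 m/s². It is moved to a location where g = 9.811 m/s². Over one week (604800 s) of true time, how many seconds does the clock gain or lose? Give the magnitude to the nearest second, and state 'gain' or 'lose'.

The clock's period scales as T ∝ 1/√g, so T'/T = √(9.800/9.811) = 0.999439.
In 604800 s of true time the clock registers 604800/0.999439 = 605139.3 s, so it gains 339 s.

gain 339 s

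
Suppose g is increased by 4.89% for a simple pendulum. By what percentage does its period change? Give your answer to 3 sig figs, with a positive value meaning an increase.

-2.36%

T ∝ 1/√g, so T'/T = 1/√(1.049) = 0.9764.
Percentage change in T = (0.9764 − 1) × 100% = -2.36%.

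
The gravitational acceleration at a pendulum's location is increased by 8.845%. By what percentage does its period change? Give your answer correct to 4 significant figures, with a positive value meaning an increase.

-4.149%

T ∝ 1/√g, so T'/T = 1/√(1.0884) = 0.95851.
Percentage change in T = (0.95851 − 1) × 100% = -4.149%.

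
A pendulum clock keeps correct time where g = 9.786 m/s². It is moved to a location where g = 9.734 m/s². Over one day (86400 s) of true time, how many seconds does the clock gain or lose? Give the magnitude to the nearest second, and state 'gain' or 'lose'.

The clock's period scales as T ∝ 1/√g, so T'/T = √(9.786/9.734) = 1.00267.
In 86400 s of true time the clock registers 86400/1.00267 = 86170.1 s, so it loses 230 s.

lose 230 s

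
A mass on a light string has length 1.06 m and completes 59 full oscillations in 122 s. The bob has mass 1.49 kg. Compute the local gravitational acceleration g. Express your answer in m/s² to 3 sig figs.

9.79 m/s²

T = 122/59 = 2.068 s.
From T = 2π√(L/g), g = 4π²L/T² = 4π² × 1.06/2.068² = 9.79 m/s².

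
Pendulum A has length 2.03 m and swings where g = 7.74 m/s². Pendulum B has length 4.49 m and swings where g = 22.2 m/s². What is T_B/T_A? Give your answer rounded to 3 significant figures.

0.878

T = 2π√(L/g), so T_B/T_A = √((L_B/g_B)/(L_A/g_A)) = √((4.49/22.2)/(2.03/7.74)) = 0.878.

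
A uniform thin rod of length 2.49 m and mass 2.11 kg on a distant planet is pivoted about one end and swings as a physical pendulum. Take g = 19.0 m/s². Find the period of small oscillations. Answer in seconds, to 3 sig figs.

For a physical pendulum T = 2π√(I/(mgd)), with d = 1.245 m from pivot to centre of mass.
I_cm = mL²/12 = 2.11 × 2.49²/12 = 1.090 kg·m²; I = I_cm + md² = 1.090 + 2.11 × 1.245² = 4.361 kg·m².
T = 2π√(4.361/(2.11 × 19.0 × 1.245)) = 1.86 s.

1.86 s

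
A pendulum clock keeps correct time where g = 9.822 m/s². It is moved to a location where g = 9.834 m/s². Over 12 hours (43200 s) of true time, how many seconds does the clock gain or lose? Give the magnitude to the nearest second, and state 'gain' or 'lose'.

The clock's period scales as T ∝ 1/√g, so T'/T = √(9.822/9.834) = 0.999390.
In 43200 s of true time the clock registers 43200/0.999390 = 43226.4 s, so it gains 26 s.

gain 26 s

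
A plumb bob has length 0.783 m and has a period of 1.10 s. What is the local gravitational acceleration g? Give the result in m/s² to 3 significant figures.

From T = 2π√(L/g), g = 4π²L/T² = 4π² × 0.783/1.100² = 25.5 m/s².

25.5 m/s²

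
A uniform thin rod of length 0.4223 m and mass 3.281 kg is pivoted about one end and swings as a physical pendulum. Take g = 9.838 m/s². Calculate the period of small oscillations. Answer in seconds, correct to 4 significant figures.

For a physical pendulum T = 2π√(I/(mgd)), with d = 0.21115 m from pivot to centre of mass.
I_cm = mL²/12 = 3.281 × 0.4223²/12 = 0.048760 kg·m²; I = I_cm + md² = 0.048760 + 3.281 × 0.21115² = 0.19504 kg·m².
T = 2π√(0.19504/(3.281 × 9.838 × 0.21115)) = 1.063 s.

1.063 s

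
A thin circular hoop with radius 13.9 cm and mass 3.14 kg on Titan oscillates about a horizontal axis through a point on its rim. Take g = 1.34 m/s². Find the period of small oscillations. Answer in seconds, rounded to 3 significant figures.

I_cm = mr² = 0.06067 kg·m². The pivot is at distance d = 0.139 m from the centre of mass.
By the parallel-axis theorem, I = I_cm + md² = 0.06067 + 0.06067 = 0.1213 kg·m².
T = 2π√(I/(mgd)) = 2π√(0.1213/(3.14 × 1.34 × 0.139)) = 2.86 s.

2.86 s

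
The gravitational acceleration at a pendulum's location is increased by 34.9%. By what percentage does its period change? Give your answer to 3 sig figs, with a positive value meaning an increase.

-13.9%

T ∝ 1/√g, so T'/T = 1/√(1.349) = 0.8610.
Percentage change in T = (0.8610 − 1) × 100% = -13.9%.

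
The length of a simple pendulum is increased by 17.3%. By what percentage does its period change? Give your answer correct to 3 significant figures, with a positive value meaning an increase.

T ∝ √L, so T'/T = √(1.173) = 1.083.
Percentage change in T = (1.083 − 1) × 100% = 8.31%.

8.31%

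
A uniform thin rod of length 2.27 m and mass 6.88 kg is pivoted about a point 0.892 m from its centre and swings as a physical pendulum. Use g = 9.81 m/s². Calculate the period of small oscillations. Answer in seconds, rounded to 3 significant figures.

2.35 s

For a physical pendulum T = 2π√(I/(mgd)), with d = 0.8920 m from pivot to centre of mass.
I_cm = mL²/12 = 6.88 × 2.27²/12 = 2.954 kg·m²; I = I_cm + md² = 2.954 + 6.88 × 0.8920² = 8.428 kg·m².
T = 2π√(8.428/(6.88 × 9.81 × 0.8920)) = 2.35 s.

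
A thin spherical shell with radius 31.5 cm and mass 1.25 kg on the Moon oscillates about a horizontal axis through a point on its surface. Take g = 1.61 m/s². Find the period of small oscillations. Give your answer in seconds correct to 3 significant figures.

3.59 s

I_cm = (2/3)mr² = 0.08269 kg·m². The pivot is at distance d = 0.315 m from the centre of mass.
By the parallel-axis theorem, I = I_cm + md² = 0.08269 + 0.1240 = 0.2067 kg·m².
T = 2π√(I/(mgd)) = 2π√(0.2067/(1.25 × 1.61 × 0.315)) = 3.59 s.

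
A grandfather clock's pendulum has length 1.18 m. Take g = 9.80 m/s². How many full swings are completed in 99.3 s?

T = 2π√(L/g) = 2π√(1.18/9.80) = 2.180 s.
Number of complete oscillations = ⌊99.3/2.180⌋ = ⌊45.55⌋ = 45.

45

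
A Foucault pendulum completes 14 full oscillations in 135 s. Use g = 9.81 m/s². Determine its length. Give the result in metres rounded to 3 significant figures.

23.1 m

T = 135/14 = 9.643 s.
From T = 2π√(L/g), L = gT²/(4π²) = 9.81 × 9.643²/(4π²) = 23.1 m.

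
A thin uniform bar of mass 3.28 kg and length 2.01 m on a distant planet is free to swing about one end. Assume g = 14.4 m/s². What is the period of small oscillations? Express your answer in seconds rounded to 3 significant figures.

1.92 s

For a physical pendulum T = 2π√(I/(mgd)), with d = 1.005 m from pivot to centre of mass.
I_cm = mL²/12 = 3.28 × 2.01²/12 = 1.104 kg·m²; I = I_cm + md² = 1.104 + 3.28 × 1.005² = 4.417 kg·m².
T = 2π√(4.417/(3.28 × 14.4 × 1.005)) = 1.92 s.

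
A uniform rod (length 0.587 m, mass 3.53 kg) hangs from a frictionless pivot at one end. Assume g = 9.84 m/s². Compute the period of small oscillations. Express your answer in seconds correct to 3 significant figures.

For a physical pendulum T = 2π√(I/(mgd)), with d = 0.2935 m from pivot to centre of mass.
I_cm = mL²/12 = 3.53 × 0.587²/12 = 0.1014 kg·m²; I = I_cm + md² = 0.1014 + 3.53 × 0.2935² = 0.4054 kg·m².
T = 2π√(0.4054/(3.53 × 9.84 × 0.2935)) = 1.25 s.

1.25 s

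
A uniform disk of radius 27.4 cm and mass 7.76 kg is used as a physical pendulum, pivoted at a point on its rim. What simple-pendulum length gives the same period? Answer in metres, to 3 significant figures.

0.411 m

The equivalent simple-pendulum length is L_eq = I/(md), where I is about the pivot and d = 0.2740 m.
I_cm = ½mR² = 0.2913 kg·m², so I = I_cm + md² = 0.2913 + 0.5826 = 0.8739 kg·m².
L_eq = 0.8739/(7.76 × 0.2740) = 0.411 m.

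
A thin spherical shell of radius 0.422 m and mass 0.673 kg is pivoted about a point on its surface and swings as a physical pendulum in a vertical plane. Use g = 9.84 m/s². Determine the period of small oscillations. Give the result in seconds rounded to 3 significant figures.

I_cm = (2/3)mr² = 0.07990 kg·m². The pivot is at distance d = 0.422 m from the centre of mass.
By the parallel-axis theorem, I = I_cm + md² = 0.07990 + 0.1199 = 0.1998 kg·m².
T = 2π√(I/(mgd)) = 2π√(0.1998/(0.673 × 9.84 × 0.422)) = 1.68 s.

1.68 s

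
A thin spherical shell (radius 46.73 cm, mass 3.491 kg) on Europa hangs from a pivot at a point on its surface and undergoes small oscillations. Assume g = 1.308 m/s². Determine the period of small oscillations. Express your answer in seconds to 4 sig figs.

4.848 s

I_cm = (2/3)mr² = 0.50822 kg·m². The pivot is at distance d = 0.4673 m from the centre of mass.
By the parallel-axis theorem, I = I_cm + md² = 0.50822 + 0.76233 = 1.2705 kg·m².
T = 2π√(I/(mgd)) = 2π√(1.2705/(3.491 × 1.308 × 0.4673)) = 4.848 s.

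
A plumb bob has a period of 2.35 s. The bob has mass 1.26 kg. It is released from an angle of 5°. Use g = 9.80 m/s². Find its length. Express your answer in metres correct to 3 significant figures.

1.37 m

From T = 2π√(L/g), L = gT²/(4π²) = 9.80 × 2.350²/(4π²) = 1.37 m.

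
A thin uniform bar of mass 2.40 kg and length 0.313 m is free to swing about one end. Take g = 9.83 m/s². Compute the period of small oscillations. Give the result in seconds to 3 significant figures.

0.915 s

For a physical pendulum T = 2π√(I/(mgd)), with d = 0.1565 m from pivot to centre of mass.
I_cm = mL²/12 = 2.40 × 0.313²/12 = 0.01959 kg·m²; I = I_cm + md² = 0.01959 + 2.40 × 0.1565² = 0.07838 kg·m².
T = 2π√(0.07838/(2.40 × 9.83 × 0.1565)) = 0.915 s.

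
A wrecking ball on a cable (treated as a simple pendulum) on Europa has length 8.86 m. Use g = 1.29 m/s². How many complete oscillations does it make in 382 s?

T = 2π√(L/g) = 2π√(8.86/1.29) = 16.47 s.
Number of complete oscillations = ⌊382/16.47⌋ = ⌊23.20⌋ = 23.

23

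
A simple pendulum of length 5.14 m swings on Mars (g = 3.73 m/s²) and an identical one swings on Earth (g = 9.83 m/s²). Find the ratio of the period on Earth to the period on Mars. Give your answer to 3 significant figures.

T ∝ 1/√g, so T₂/T₁ = √(g₁/g₂) = √(3.73/9.83) = 0.616.

0.616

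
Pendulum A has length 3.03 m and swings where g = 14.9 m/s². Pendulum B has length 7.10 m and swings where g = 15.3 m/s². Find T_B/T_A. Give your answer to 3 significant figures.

1.51

T = 2π√(L/g), so T_B/T_A = √((L_B/g_B)/(L_A/g_A)) = √((7.10/15.3)/(3.03/14.9)) = 1.51.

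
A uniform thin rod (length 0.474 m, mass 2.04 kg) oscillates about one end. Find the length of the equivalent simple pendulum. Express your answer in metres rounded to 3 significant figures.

The equivalent simple-pendulum length is L_eq = I/(md), where I is about the pivot and d = 0.2370 m.
I_cm = (1/12)mL² = 0.03819 kg·m², so I = I_cm + md² = 0.03819 + 0.1146 = 0.1528 kg·m².
L_eq = 0.1528/(2.04 × 0.2370) = 0.316 m.

0.316 m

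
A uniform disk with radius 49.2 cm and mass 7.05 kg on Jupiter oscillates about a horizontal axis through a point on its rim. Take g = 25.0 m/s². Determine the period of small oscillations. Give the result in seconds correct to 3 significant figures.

1.08 s

I_cm = ½mr² = 0.8533 kg·m². The pivot is at distance d = 0.492 m from the centre of mass.
By the parallel-axis theorem, I = I_cm + md² = 0.8533 + 1.707 = 2.560 kg·m².
T = 2π√(I/(mgd)) = 2π√(2.560/(7.05 × 25.0 × 0.492)) = 1.08 s.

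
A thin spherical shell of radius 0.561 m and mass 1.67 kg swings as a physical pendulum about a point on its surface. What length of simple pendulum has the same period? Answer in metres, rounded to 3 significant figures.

The equivalent simple-pendulum length is L_eq = I/(md), where I is about the pivot and d = 0.5610 m.
I_cm = (2/3)mR² = 0.3504 kg·m², so I = I_cm + md² = 0.3504 + 0.5256 = 0.8760 kg·m².
L_eq = 0.8760/(1.67 × 0.5610) = 0.935 m.

0.935 m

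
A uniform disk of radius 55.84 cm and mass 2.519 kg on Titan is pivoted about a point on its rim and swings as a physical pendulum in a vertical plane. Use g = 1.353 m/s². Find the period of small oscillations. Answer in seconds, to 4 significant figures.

4.944 s

I_cm = ½mr² = 0.39273 kg·m². The pivot is at distance d = 0.5584 m from the centre of mass.
By the parallel-axis theorem, I = I_cm + md² = 0.39273 + 0.78545 = 1.1782 kg·m².
T = 2π√(I/(mgd)) = 2π√(1.1782/(2.519 × 1.353 × 0.5584)) = 4.944 s.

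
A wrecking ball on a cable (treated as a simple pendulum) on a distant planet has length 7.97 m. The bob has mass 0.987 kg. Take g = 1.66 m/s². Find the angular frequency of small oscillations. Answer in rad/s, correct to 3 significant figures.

0.456 rad/s

ω = √(g/L) = √(1.66/7.97) = 0.456 rad/s.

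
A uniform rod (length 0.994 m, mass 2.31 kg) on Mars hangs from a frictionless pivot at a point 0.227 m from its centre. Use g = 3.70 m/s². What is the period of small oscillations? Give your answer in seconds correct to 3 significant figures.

For a physical pendulum T = 2π√(I/(mgd)), with d = 0.2270 m from pivot to centre of mass.
I_cm = mL²/12 = 2.31 × 0.994²/12 = 0.1902 kg·m²; I = I_cm + md² = 0.1902 + 2.31 × 0.2270² = 0.3092 kg·m².
T = 2π√(0.3092/(2.31 × 3.70 × 0.2270)) = 2.51 s.

2.51 s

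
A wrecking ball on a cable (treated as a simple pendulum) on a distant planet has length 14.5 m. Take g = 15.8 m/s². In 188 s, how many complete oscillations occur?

31

T = 2π√(L/g) = 2π√(14.5/15.8) = 6.019 s.
Number of complete oscillations = ⌊188/6.019⌋ = ⌊31.23⌋ = 31.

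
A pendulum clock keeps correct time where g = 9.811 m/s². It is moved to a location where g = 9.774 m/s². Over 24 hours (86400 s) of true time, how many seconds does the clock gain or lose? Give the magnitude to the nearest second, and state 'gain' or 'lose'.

The clock's period scales as T ∝ 1/√g, so T'/T = √(9.811/9.774) = 1.00189.
In 86400 s of true time the clock registers 86400/1.00189 = 86236.9 s, so it loses 163 s.

lose 163 s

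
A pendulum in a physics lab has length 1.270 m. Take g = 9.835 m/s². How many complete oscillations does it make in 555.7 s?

246

T = 2π√(L/g) = 2π√(1.270/9.835) = 2.2578 s.
Number of complete oscillations = ⌊555.7/2.2578⌋ = ⌊246.12⌋ = 246.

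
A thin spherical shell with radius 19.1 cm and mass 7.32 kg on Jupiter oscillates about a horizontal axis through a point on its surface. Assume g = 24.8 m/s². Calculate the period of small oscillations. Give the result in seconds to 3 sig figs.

I_cm = (2/3)mr² = 0.1780 kg·m². The pivot is at distance d = 0.191 m from the centre of mass.
By the parallel-axis theorem, I = I_cm + md² = 0.1780 + 0.2670 = 0.4451 kg·m².
T = 2π√(I/(mgd)) = 2π√(0.4451/(7.32 × 24.8 × 0.191)) = 0.712 s.

0.712 s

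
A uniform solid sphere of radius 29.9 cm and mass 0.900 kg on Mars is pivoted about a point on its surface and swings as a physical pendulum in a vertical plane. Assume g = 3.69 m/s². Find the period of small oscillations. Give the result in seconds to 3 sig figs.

I_cm = (2/5)mr² = 0.03218 kg·m². The pivot is at distance d = 0.299 m from the centre of mass.
By the parallel-axis theorem, I = I_cm + md² = 0.03218 + 0.08046 = 0.1126 kg·m².
T = 2π√(I/(mgd)) = 2π√(0.1126/(0.900 × 3.69 × 0.299)) = 2.12 s.

2.12 s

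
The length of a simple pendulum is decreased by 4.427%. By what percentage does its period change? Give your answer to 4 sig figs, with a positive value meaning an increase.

-2.239%

T ∝ √L, so T'/T = √(0.95573) = 0.97761.
Percentage change in T = (0.97761 − 1) × 100% = -2.239%.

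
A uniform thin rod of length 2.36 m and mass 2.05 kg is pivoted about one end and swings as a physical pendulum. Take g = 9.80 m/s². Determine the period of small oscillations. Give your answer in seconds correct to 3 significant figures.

2.52 s

For a physical pendulum T = 2π√(I/(mgd)), with d = 1.180 m from pivot to centre of mass.
I_cm = mL²/12 = 2.05 × 2.36²/12 = 0.9515 kg·m²; I = I_cm + md² = 0.9515 + 2.05 × 1.180² = 3.806 kg·m².
T = 2π√(3.806/(2.05 × 9.80 × 1.180)) = 2.52 s.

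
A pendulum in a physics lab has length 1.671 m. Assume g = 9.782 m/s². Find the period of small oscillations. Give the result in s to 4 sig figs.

2.597 s

T = 2π√(L/g) = 2π√(1.671/9.782) = 2π × 0.41331 = 2.597 s.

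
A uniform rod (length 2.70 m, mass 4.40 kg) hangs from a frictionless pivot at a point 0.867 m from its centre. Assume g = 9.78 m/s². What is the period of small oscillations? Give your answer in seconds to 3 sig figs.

For a physical pendulum T = 2π√(I/(mgd)), with d = 0.8670 m from pivot to centre of mass.
I_cm = mL²/12 = 4.40 × 2.70²/12 = 2.673 kg·m²; I = I_cm + md² = 2.673 + 4.40 × 0.8670² = 5.980 kg·m².
T = 2π√(5.980/(4.40 × 9.78 × 0.8670)) = 2.52 s.

2.52 s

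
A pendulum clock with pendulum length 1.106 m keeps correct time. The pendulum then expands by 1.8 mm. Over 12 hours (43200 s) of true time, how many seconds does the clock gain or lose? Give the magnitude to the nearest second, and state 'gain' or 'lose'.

lose 35 s

T ∝ √L, so T'/T = √(1.10780/1.106) = 1.00081.
In 43200 s of true time the clock registers 43200/1.00081 = 43164.9 s, so it loses 35 s.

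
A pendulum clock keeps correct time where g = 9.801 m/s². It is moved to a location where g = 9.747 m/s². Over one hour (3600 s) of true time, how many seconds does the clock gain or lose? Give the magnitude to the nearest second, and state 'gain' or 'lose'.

lose 10 s

The clock's period scales as T ∝ 1/√g, so T'/T = √(9.801/9.747) = 1.00277.
In 3600 s of true time the clock registers 3600/1.00277 = 3590.1 s, so it loses 10 s.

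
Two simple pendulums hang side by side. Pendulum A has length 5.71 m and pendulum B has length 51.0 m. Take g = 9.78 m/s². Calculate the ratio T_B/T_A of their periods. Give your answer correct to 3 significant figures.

T ∝ √L, so T_B/T_A = √(L_B/L_A) = √(51.0/5.71) = 2.99.

2.99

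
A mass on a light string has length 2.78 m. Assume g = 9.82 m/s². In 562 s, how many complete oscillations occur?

T = 2π√(L/g) = 2π√(2.78/9.82) = 3.343 s.
Number of complete oscillations = ⌊562/3.343⌋ = ⌊168.1⌋ = 168.

168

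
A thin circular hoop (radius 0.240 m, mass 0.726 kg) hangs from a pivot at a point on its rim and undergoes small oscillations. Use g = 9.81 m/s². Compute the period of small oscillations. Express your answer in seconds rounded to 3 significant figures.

I_cm = mr² = 0.04182 kg·m². The pivot is at distance d = 0.240 m from the centre of mass.
By the parallel-axis theorem, I = I_cm + md² = 0.04182 + 0.04182 = 0.08364 kg·m².
T = 2π√(I/(mgd)) = 2π√(0.08364/(0.726 × 9.81 × 0.240)) = 1.39 s.

1.39 s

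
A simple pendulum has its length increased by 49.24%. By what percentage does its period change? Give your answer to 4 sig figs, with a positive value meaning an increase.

T ∝ √L, so T'/T = √(1.4924) = 1.2216.
Percentage change in T = (1.2216 − 1) × 100% = 22.16%.

22.16%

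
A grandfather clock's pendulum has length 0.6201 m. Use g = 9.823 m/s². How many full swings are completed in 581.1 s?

T = 2π√(L/g) = 2π√(0.6201/9.823) = 1.5787 s.
Number of complete oscillations = ⌊581.1/1.5787⌋ = ⌊368.10⌋ = 368.

368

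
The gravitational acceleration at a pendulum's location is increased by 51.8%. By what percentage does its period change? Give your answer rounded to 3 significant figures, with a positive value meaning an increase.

T ∝ 1/√g, so T'/T = 1/√(1.518) = 0.8116.
Percentage change in T = (0.8116 − 1) × 100% = -18.8%.

-18.8%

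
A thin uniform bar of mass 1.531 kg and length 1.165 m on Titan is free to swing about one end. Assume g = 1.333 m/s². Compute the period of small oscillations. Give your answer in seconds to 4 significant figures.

4.796 s

For a physical pendulum T = 2π√(I/(mgd)), with d = 0.58250 m from pivot to centre of mass.
I_cm = mL²/12 = 1.531 × 1.165²/12 = 0.17316 kg·m²; I = I_cm + md² = 0.17316 + 1.531 × 0.58250² = 0.69264 kg·m².
T = 2π√(0.69264/(1.531 × 1.333 × 0.58250)) = 4.796 s.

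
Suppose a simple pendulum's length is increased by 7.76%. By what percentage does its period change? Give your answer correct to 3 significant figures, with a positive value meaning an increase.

3.81%

T ∝ √L, so T'/T = √(1.078) = 1.038.
Percentage change in T = (1.038 − 1) × 100% = 3.81%.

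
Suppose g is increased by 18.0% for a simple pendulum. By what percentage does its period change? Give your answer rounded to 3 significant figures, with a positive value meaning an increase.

T ∝ 1/√g, so T'/T = 1/√(1.180) = 0.9206.
Percentage change in T = (0.9206 − 1) × 100% = -7.94%.

-7.94%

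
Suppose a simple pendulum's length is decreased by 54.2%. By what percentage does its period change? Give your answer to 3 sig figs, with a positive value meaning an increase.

-32.3%

T ∝ √L, so T'/T = √(0.4580) = 0.6768.
Percentage change in T = (0.6768 − 1) × 100% = -32.3%.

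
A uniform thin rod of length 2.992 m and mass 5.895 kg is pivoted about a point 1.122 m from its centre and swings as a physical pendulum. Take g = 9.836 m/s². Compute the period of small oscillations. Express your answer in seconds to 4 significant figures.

2.678 s

For a physical pendulum T = 2π√(I/(mgd)), with d = 1.1220 m from pivot to centre of mass.
I_cm = mL²/12 = 5.895 × 2.992²/12 = 4.3977 kg·m²; I = I_cm + md² = 4.3977 + 5.895 × 1.1220² = 11.819 kg·m².
T = 2π√(11.819/(5.895 × 9.836 × 1.1220)) = 2.678 s.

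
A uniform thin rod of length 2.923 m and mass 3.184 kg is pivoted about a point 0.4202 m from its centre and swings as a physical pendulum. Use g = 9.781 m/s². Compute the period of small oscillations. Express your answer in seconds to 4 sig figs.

For a physical pendulum T = 2π√(I/(mgd)), with d = 0.42020 m from pivot to centre of mass.
I_cm = mL²/12 = 3.184 × 2.923²/12 = 2.2670 kg·m²; I = I_cm + md² = 2.2670 + 3.184 × 0.42020² = 2.8292 kg·m².
T = 2π√(2.8292/(3.184 × 9.781 × 0.42020)) = 2.921 s.

2.921 s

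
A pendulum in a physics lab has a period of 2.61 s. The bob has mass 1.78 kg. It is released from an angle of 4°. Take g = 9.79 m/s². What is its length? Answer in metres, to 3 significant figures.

1.69 m

From T = 2π√(L/g), L = gT²/(4π²) = 9.79 × 2.610²/(4π²) = 1.69 m.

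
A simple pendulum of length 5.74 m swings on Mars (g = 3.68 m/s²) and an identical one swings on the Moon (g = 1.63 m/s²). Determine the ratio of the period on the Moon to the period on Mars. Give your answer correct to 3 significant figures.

1.50

T ∝ 1/√g, so T₂/T₁ = √(g₁/g₂) = √(3.68/1.63) = 1.50.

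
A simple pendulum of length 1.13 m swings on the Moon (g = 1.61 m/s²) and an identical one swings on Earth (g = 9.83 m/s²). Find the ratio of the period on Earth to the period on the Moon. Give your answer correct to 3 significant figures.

T ∝ 1/√g, so T₂/T₁ = √(g₁/g₂) = √(1.61/9.83) = 0.405.

0.405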